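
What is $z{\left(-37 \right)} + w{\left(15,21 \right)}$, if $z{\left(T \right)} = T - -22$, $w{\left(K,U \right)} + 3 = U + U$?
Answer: $24$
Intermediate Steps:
$w{\left(K,U \right)} = -3 + 2 U$ ($w{\left(K,U \right)} = -3 + \left(U + U\right) = -3 + 2 U$)
$z{\left(T \right)} = 22 + T$ ($z{\left(T \right)} = T + 22 = 22 + T$)
$z{\left(-37 \right)} + w{\left(15,21 \right)} = \left(22 - 37\right) + \left(-3 + 2 \cdot 21\right) = -15 + \left(-3 + 42\right) = -15 + 39 = 24$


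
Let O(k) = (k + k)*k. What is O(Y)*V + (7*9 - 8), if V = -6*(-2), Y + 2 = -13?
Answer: 5455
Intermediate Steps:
Y = -15 (Y = -2 - 13 = -15)
O(k) = 2*k² (O(k) = (2*k)*k = 2*k²)
V = 12
O(Y)*V + (7*9 - 8) = (2*(-15)²)*12 + (7*9 - 8) = (2*225)*12 + (63 - 8) = 450*12 + 55 = 5400 + 55 = 5455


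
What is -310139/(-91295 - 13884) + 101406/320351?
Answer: 110019120463/33694197829 ≈ 3.2652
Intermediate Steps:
-310139/(-91295 - 13884) + 101406/320351 = -310139/(-105179) + 101406*(1/320351) = -310139*(-1/105179) + 101406/320351 = 310139/105179 + 101406/320351 = 110019120463/33694197829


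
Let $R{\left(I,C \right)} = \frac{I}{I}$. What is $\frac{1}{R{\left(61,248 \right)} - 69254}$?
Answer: $- \frac{1}{69253} \approx -1.444 \cdot 10^{-5}$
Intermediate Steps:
$R{\left(I,C \right)} = 1$
$\frac{1}{R{\left(61,248 \right)} - 69254} = \frac{1}{1 - 69254} = \frac{1}{-69253} = - \frac{1}{69253}$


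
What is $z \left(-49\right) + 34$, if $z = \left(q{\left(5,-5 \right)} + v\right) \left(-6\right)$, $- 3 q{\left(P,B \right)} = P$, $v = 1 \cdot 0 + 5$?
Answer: $1014$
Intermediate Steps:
$v = 5$ ($v = 0 + 5 = 5$)
$q{\left(P,B \right)} = - \frac{P}{3}$
$z = -20$ ($z = \left(\left(- \frac{1}{3}\right) 5 + 5\right) \left(-6\right) = \left(- \frac{5}{3} + 5\right) \left(-6\right) = \frac{10}{3} \left(-6\right) = -20$)
$z \left(-49\right) + 34 = \left(-20\right) \left(-49\right) + 34 = 980 + 34 = 1014$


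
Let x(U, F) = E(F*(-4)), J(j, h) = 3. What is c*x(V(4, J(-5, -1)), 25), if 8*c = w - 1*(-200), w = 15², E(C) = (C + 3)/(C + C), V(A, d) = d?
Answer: 1649/64 ≈ 25.766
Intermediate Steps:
E(C) = (3 + C)/(2*C) (E(C) = (3 + C)/((2*C)) = (3 + C)*(1/(2*C)) = (3 + C)/(2*C))
w = 225
x(U, F) = -(3 - 4*F)/(8*F) (x(U, F) = (3 + F*(-4))/(2*((F*(-4)))) = (3 - 4*F)/(2*((-4*F))) = (-1/(4*F))*(3 - 4*F)/2 = -(3 - 4*F)/(8*F))
c = 425/8 (c = (225 - 1*(-200))/8 = (225 + 200)/8 = (⅛)*425 = 425/8 ≈ 53.125)
c*x(V(4, J(-5, -1)), 25) = 425*((⅛)*(-3 + 4*25)/25)/8 = 425*((⅛)*(1/25)*(-3 + 100))/8 = 425*((⅛)*(1/25)*97)/8 = (425/8)*(97/200) = 1649/64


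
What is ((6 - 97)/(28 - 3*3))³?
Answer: -753571/6859 ≈ -109.87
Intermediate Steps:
((6 - 97)/(28 - 3*3))³ = (-91/(28 - 9))³ = (-91/19)³ = -753571/6859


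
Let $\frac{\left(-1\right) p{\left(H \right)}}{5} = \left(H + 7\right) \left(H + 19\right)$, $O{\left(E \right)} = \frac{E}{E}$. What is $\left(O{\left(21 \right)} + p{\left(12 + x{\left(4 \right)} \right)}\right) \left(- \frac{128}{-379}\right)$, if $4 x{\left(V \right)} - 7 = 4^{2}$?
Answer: $- \frac{581992}{379} \approx -1535.6$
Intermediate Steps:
$x{\left(V \right)} = \frac{23}{4}$ ($x{\left(V \right)} = \frac{7}{4} + \frac{4^{2}}{4} = \frac{7}{4} + \frac{1}{4} \cdot 16 = \frac{7}{4} + 4 = \frac{23}{4}$)
$O{\left(E \right)} = 1$
$p{\left(H \right)} = - 5 \left(7 + H\right) \left(19 + H\right)$ ($p{\left(H \right)} = - 5 \left(H + 7\right) \left(H + 19\right) = - 5 \left(7 + H\right) \left(19 + H\right)$)
$\left(O{\left(21 \right)} + p{\left(12 + x{\left(4 \right)} \right)}\right) \left(- \frac{128}{-379}\right) = \left(1 - \left(665 + 5 \left(12 + \frac{23}{4}\right)^{2} + 130 \left(12 + \frac{23}{4}\right)\right)\right) \left(- \frac{128}{-379}\right) = \left(1 - \left(\frac{5945}{2} + \frac{25205}{16}\right)\right) \left(\left(-128\right) \left(- \frac{1}{379}\right)\right) = \left(1 - \frac{72765}{16}\right) \frac{128}{379} = \left(- \frac{72749}{16}\right) \frac{128}{379} = - \frac{581992}{379}$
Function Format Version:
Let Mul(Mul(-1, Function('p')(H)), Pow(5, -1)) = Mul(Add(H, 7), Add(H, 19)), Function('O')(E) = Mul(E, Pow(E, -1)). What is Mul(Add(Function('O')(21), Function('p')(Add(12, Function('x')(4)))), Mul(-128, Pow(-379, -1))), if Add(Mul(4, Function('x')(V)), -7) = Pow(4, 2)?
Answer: Rational(-581992, 379) ≈ -1535.6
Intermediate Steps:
Function('x')(V) = Rational(23, 4) (Function('x')(V) = Add(Rational(7, 4), Mul(Rational(1, 4), Pow(4, 2))) = Add(Rational(7, 4), Mul(Rational(1, 4), 16)) = Add(Rational(7, 4), 4) = Rational(23, 4))
Function('O')(E) = 1
Function('p')(H) = Mul(-5, Add(7, H), Add(19, H)) (Function('p')(H) = Mul(-5, Mul(Add(H, 7), Add(H, 19))) = Mul(-5, Mul(Add(7, H), Add(19, H))) = Mul(-5, Add(7, H), Add(19, H)))
Mul(Add(Function('O')(21), Function('p')(Add(12, Function('x')(4)))), Mul(-128, Pow(-379, -1))) = Mul(Add(1, Add(-665, Mul(-130, Add(12, Rational(23, 4))), Mul(-5, Pow(Add(12, Rational(23, 4)), 2)))), Mul(-128, Pow(-379, -1))) = Mul(Add(1, Add(-665, Mul(-130, Rational(71, 4)), Mul(-5, Pow(Rational(71, 4), 2)))), Mul(-128, Rational(-1, 379))) = Mul(Add(1, Add(-665, Rational(-4615, 2), Mul(-5, Rational(5041, 16)))), Rational(128, 379)) = Mul(Add(1, Add(-665, Rational(-4615, 2), Rational(-25205, 16))), Rational(128, 379)) = Mul(Add(1, Rational(-72765, 16)), Rational(128, 379)) = Mul(Rational(-72749, 16), Rational(128, 379)) = Rational(-581992, 379)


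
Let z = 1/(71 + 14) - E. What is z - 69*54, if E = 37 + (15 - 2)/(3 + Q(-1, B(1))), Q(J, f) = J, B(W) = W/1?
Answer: -640813/170 ≈ -3769.5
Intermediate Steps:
B(W) = W (B(W) = W*1 = W)
E = 87/2 (E = 37 + (15 - 2)/(3 - 1) = 37 + 13/2 = 87/2 ≈ 43.500)
z = -7393/170 (z = 1/(71 + 14) - 1*87/2 = 1/85 - 87/2 = -7393/170 ≈ -43.488)
z - 69*54 = -7393/170 - 69*54 = -7393/170 - 3726 = -640813/170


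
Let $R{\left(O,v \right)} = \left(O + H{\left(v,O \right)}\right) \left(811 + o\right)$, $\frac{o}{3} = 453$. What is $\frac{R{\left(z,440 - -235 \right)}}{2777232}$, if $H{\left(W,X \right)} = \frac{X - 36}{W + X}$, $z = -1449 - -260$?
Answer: $- \frac{220588095}{237916208} \approx -0.92717$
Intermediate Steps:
$z = -1189$ ($z = -1449 + 260 = -1189$)
$H{\left(W,X \right)} = \frac{-36 + X}{W + X}$
$o = 1359$ ($o = 3 \cdot 453 = 1359$)
$R{\left(O,v \right)} = 2170 O + \frac{2170 \left(-36 + O\right)}{O + v}$ ($R{\left(O,v \right)} = \left(O + \frac{-36 + O}{v + O}\right) \left(811 + 1359\right) = \left(O + \frac{-36 + O}{O + v}\right) 2170 = 2170 O + \frac{2170 \left(-36 + O\right)}{O + v}$)
$\frac{R{\left(z,440 - -235 \right)}}{2777232} = \frac{2170 \frac{1}{-1189 + \left(440 - -235\right)} \left(-36 - 1189 - 1189 \left(-1189 + \left(440 - -235\right)\right)\right)}{2777232} = \frac{2170 \left(-36 - 1189 - 1189 \left(-1189 + \left(440 + 235\right)\right)\right)}{-1189 + \left(440 + 235\right)} \frac{1}{2777232} = \frac{2170 \left(-36 - 1189 - 1189 \left(-1189 + 675\right)\right)}{-1189 + 675} \cdot \frac{1}{2777232} = \frac{2170 \left(-36 - 1189 - -611146\right)}{-514} \cdot \frac{1}{2777232} = 2170 \left(- \frac{1}{514}\right) \left(-36 - 1189 + 611146\right) \frac{1}{2777232} = 2170 \left(- \frac{1}{514}\right) 609921 \cdot \frac{1}{2777232} = \left(- \frac{661764285}{257}\right) \frac{1}{2777232} = - \frac{220588095}{237916208}$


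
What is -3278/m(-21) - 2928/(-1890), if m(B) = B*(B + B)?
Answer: -531/245 ≈ -2.1673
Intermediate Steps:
m(B) = 2*B² (m(B) = B*(2*B) = 2*B²)
-3278/m(-21) - 2928/(-1890) = -3278/(2*(-21)²) - 2928/(-1890) = -3278/(2*441) - 2928*(-1/1890) = -3278/882 + 488/315 = -3278*1/882 + 488/315 = -1639/441 + 488/315 = -531/245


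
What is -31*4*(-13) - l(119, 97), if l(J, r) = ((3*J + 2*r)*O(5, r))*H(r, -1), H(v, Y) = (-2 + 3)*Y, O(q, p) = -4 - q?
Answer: -3347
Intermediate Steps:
H(v, Y) = Y (H(v, Y) = 1*Y = Y)
l(J, r) = 18*r + 27*J (l(J, r) = ((3*J + 2*r)*(-4 - 1*5))*(-1) = ((2*r + 3*J)*(-4 - 5))*(-1) = ((2*r + 3*J)*(-9))*(-1) = (-27*J - 18*r)*(-1) = 18*r + 27*J)
-31*4*(-13) - l(119, 97) = -31*4*(-13) - (18*97 + 27*119) = -124*(-13) - (1746 + 3213) = 1612 - 1*4959 = 1612 - 4959 = -3347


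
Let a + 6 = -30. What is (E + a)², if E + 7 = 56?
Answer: 169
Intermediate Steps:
a = -36 (a = -6 - 30 = -36)
E = 49 (E = -7 + 56 = 49)
(E + a)² = (49 - 36)² = 13² = 169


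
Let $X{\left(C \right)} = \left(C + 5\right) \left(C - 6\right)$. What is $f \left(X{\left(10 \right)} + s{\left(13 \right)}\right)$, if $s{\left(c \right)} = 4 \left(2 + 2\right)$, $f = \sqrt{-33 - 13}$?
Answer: $76 i \sqrt{46} \approx 515.46 i$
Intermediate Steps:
$f = i \sqrt{46}$ ($f = \sqrt{-46} = i \sqrt{46} \approx 6.7823 i$)
$s{\left(c \right)} = 16$ ($s{\left(c \right)} = 4 \cdot 4 = 16$)
$X{\left(C \right)} = \left(-6 + C\right) \left(5 + C\right)$ ($X{\left(C \right)} = \left(5 + C\right) \left(-6 + C\right) = \left(-6 + C\right) \left(5 + C\right)$)
$f \left(X{\left(10 \right)} + s{\left(13 \right)}\right) = i \sqrt{46} \left(\left(-30 + 10^{2} - 10\right) + 16\right) = i \sqrt{46} \left(\left(-30 + 100 - 10\right) + 16\right) = i \sqrt{46} \left(60 + 16\right) = i \sqrt{46} \cdot 76 = 76 i \sqrt{46}$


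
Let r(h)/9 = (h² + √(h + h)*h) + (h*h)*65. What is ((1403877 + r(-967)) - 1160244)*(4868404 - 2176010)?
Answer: 1496126995788606 - 23431904982*I*√1934 ≈ 1.4961e+15 - 1.0305e+12*I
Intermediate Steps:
r(h) = 594*h² + 9*√2*h^(3/2) (r(h) = 9*((h² + √(h + h)*h) + (h*h)*65) = 9*((h² + √(2*h)*h) + h²*65) = 9*((h² + (√2*√h)*h) + 65*h²) = 9*((h² + √2*h^(3/2)) + 65*h²) = 9*(66*h² + √2*h^(3/2)) = 594*h² + 9*√2*h^(3/2))
((1403877 + r(-967)) - 1160244)*(4868404 - 2176010) = ((1403877 + (594*(-967)² + 9*√2*(-967)^(3/2))) - 1160244)*(4868404 - 2176010) = ((1403877 + (594*935089 + 9*√2*(-967*I*√967))) - 1160244)*2692394 = ((1403877 + (555442866 - 8703*I*√1934)) - 1160244)*2692394 = ((556846743 - 8703*I*√1934) - 1160244)*2692394 = (555686499 - 8703*I*√1934)*2692394 = 1496126995788606 - 23431904982*I*√1934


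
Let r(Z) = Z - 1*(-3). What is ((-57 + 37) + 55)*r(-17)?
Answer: -490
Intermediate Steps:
r(Z) = 3 + Z (r(Z) = Z + 3 = 3 + Z)
((-57 + 37) + 55)*r(-17) = ((-57 + 37) + 55)*(3 - 17) = (-20 + 55)*(-14) = 35*(-14) = -490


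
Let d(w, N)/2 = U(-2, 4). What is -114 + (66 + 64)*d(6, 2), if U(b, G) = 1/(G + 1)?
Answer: -62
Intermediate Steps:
U(b, G) = 1/(1 + G)
d(w, N) = 2/5 (d(w, N) = 2/(1 + 4) = 2/5)
-114 + (66 + 64)*d(6, 2) = -114 + (66 + 64)*(2/5) = -114 + 130*(2/5) = -114 + 52 = -62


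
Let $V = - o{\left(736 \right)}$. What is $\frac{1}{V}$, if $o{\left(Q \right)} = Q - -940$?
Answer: $- \frac{1}{1676} \approx -0.00059666$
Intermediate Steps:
$o{\left(Q \right)} = 940 + Q$ ($o{\left(Q \right)} = Q + 940 = 940 + Q$)
$V = -1676$ ($V = - (940 + 736) = \left(-1\right) 1676 = -1676$)
$\frac{1}{V} = \frac{1}{-1676} = - \frac{1}{1676}$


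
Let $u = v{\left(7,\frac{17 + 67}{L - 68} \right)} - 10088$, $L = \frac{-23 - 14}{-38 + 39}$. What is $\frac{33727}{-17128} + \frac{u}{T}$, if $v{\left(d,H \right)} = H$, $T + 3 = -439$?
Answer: $\frac{394734081}{18926440} \approx 20.856$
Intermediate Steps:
$T = -442$ ($T = -3 - 439 = -442$)
$L = -37$ ($L = - \frac{37}{1} = \left(-37\right) 1 = -37$)
$u = - \frac{50444}{5}$ ($u = \frac{17 + 67}{-37 - 68} - 10088 = \frac{84}{-105} - 10088 = 84 \left(- \frac{1}{105}\right) - 10088 = - \frac{4}{5} - 10088 = - \frac{50444}{5} \approx -10089.0$)
$\frac{33727}{-17128} + \frac{u}{T} = \frac{33727}{-17128} - \frac{50444}{5 \left(-442\right)} = 33727 \left(- \frac{1}{17128}\right) - - \frac{25222}{1105} = - \frac{33727}{17128} + \frac{25222}{1105} = \frac{394734081}{18926440}$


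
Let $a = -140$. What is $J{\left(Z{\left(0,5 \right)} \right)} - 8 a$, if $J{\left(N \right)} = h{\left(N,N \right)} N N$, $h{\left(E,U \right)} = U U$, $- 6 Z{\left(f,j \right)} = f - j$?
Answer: $\frac{1452145}{1296} \approx 1120.5$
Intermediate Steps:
$Z{\left(f,j \right)} = - \frac{f}{6} + \frac{j}{6}$ ($Z{\left(f,j \right)} = - \frac{f - j}{6} = - \frac{f}{6} + \frac{j}{6}$)
$h{\left(E,U \right)} = U^{2}$
$J{\left(N \right)} = N^{4}$ ($J{\left(N \right)} = N^{2} N N = N^{3} N = N^{4}$)
$J{\left(Z{\left(0,5 \right)} \right)} - 8 a = \left(\left(- \frac{1}{6}\right) 0 + \frac{1}{6} \cdot 5\right)^{4} - -1120 = \left(0 + \frac{5}{6}\right)^{4} + 1120 = \left(\frac{5}{6}\right)^{4} + 1120 = \frac{625}{1296} + 1120 = \frac{1452145}{1296}$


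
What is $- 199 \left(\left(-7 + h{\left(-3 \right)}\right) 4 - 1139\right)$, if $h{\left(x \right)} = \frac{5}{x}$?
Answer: $\frac{700679}{3} \approx 2.3356 \cdot 10^{5}$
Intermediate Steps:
$- 199 \left(\left(-7 + h{\left(-3 \right)}\right) 4 - 1139\right) = - 199 \left(\left(-7 + \frac{5}{-3}\right) 4 - 1139\right) = - 199 \left(\left(-7 + 5 \left(- \frac{1}{3}\right)\right) 4 - 1139\right) = - 199 \left(\left(-7 - \frac{5}{3}\right) 4 - 1139\right) = - 199 \left(\left(- \frac{26}{3}\right) 4 - 1139\right) = - 199 \left(- \frac{104}{3} - 1139\right) = \left(-199\right) \left(- \frac{3521}{3}\right) = \frac{700679}{3}$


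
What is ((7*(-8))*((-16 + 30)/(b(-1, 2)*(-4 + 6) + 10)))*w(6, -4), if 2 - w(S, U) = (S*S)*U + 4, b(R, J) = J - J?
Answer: -55664/5 ≈ -11133.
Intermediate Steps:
b(R, J) = 0
w(S, U) = -2 - U*S**2 (w(S, U) = 2 - ((S*S)*U + 4) = 2 - (S**2*U + 4) = 2 - (U*S**2 + 4) = 2 - (4 + U*S**2) = 2 + (-4 - U*S**2) = -2 - U*S**2)
((7*(-8))*((-16 + 30)/(b(-1, 2)*(-4 + 6) + 10)))*w(6, -4) = ((7*(-8))*((-16 + 30)/(0*(-4 + 6) + 10)))*(-2 - 1*(-4)*6**2) = (-784/(0*2 + 10))*(-2 - 1*(-4)*36) = (-784/(0 + 10))*(-2 + 144) = -784/10*142 = -56*7/5*142 = -392/5*142 = -55664/5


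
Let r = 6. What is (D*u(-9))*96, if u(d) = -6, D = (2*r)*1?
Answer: -6912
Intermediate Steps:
D = 12 (D = (2*6)*1 = 12*1 = 12)
(D*u(-9))*96 = (12*(-6))*96 = -72*96 = -6912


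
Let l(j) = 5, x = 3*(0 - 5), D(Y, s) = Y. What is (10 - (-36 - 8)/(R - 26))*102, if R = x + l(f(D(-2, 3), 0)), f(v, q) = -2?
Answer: 2686/3 ≈ 895.33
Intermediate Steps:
x = -15 (x = 3*(-5) = -15)
R = -10 (R = -15 + 5 = -10)
(10 - (-36 - 8)/(R - 26))*102 = (10 - (-36 - 8)/(-10 - 26))*102 = (10 - (-44)/(-36))*102 = (10 - (-44)*(-1)/36)*102 = (10 - 1*11/9)*102 = (10 - 11/9)*102 = (79/9)*102 = 2686/3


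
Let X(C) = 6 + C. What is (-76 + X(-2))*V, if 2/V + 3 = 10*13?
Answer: -144/127 ≈ -1.1339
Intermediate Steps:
V = 2/127 (V = 2/(-3 + 10*13) = 2/(-3 + 130) = 2/127 ≈ 0.015748)
(-76 + X(-2))*V = (-76 + (6 - 2))*(2/127) = (-76 + 4)*(2/127) = -72*2/127 = -144/127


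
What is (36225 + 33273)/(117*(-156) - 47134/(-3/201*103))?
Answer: 3579147/639011 ≈ 5.6011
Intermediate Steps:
(36225 + 33273)/(117*(-156) - 47134/(-3/201*103)) = 69498/(-18252 - 47134/(-3*1/201*103)) = 69498/(-18252 - 47134/((-1/67*103))) = 69498/(-18252 - 47134/(-103/67)) = 69498/(-18252 - 47134*(-67/103)) = 69498/(-18252 + 3157978/103) = 69498/(1278022/103) = 69498*(103/1278022) = 3579147/639011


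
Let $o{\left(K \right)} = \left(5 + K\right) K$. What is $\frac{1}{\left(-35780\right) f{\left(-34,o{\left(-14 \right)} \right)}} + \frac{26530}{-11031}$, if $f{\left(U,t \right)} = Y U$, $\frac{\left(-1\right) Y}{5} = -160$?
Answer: $- \frac{25819420468969}{10735545696000} \approx -2.405$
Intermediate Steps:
$Y = 800$ ($Y = \left(-5\right) \left(-160\right) = 800$)
$o{\left(K \right)} = K \left(5 + K\right)$
$f{\left(U,t \right)} = 800 U$
$\frac{1}{\left(-35780\right) f{\left(-34,o{\left(-14 \right)} \right)}} + \frac{26530}{-11031} = \frac{1}{\left(-35780\right) 800 \left(-34\right)} + \frac{26530}{-11031} = - \frac{1}{35780 \left(-27200\right)} + 26530 \left(- \frac{1}{11031}\right) = \left(- \frac{1}{35780}\right) \left(- \frac{1}{27200}\right) - \frac{26530}{11031} = \frac{1}{973216000} - \frac{26530}{11031} = - \frac{25819420468969}{10735545696000}$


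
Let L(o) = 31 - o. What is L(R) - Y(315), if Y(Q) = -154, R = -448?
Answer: 633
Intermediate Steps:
L(R) - Y(315) = (31 - 1*(-448)) - 1*(-154) = (31 + 448) + 154 = 479 + 154 = 633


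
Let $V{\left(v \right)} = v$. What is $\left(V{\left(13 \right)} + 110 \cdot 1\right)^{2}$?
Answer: $15129$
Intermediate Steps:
$\left(V{\left(13 \right)} + 110 \cdot 1\right)^{2} = \left(13 + 110 \cdot 1\right)^{2} = \left(13 + 110\right)^{2} = 123^{2} = 15129$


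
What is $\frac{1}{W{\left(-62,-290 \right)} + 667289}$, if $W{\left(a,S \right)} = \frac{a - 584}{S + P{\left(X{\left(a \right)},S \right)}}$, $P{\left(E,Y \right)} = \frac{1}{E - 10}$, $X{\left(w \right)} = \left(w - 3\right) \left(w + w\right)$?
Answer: $\frac{2334499}{1557790703511} \approx 1.4986 \cdot 10^{-6}$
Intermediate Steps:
$X{\left(w \right)} = 2 w \left(-3 + w\right)$ ($X{\left(w \right)} = \left(-3 + w\right) 2 w = 2 w \left(-3 + w\right)$)
$P{\left(E,Y \right)} = \frac{1}{-10 + E}$
$W{\left(a,S \right)} = \frac{-584 + a}{S + \frac{1}{-10 + 2 a \left(-3 + a\right)}}$ ($W{\left(a,S \right)} = \frac{a - 584}{S + \frac{1}{-10 + 2 a \left(-3 + a\right)}} = \frac{-584 + a}{S + \frac{1}{-10 + 2 a \left(-3 + a\right)}}$)
$\frac{1}{W{\left(-62,-290 \right)} + 667289} = \frac{1}{\frac{2 \left(-584 - 62\right) \left(-5 - 62 \left(-3 - 62\right)\right)}{1 + 2 \left(-290\right) \left(-5 - 62 \left(-3 - 62\right)\right)} + 667289} = \frac{1}{2 \frac{1}{1 + 2 \left(-290\right) \left(-5 - -4030\right)} \left(-646\right) \left(-5 - -4030\right) + 667289} = \frac{1}{2 \frac{1}{1 + 2 \left(-290\right) \left(-5 + 4030\right)} \left(-646\right) \left(-5 + 4030\right) + 667289} = \frac{1}{2 \frac{1}{1 + 2 \left(-290\right) 4025} \left(-646\right) 4025 + 667289} = \frac{1}{2 \frac{1}{1 - 2334500} \left(-646\right) 4025 + 667289} = \frac{1}{2 \frac{1}{-2334499} \left(-646\right) 4025 + 667289} = \frac{1}{2 \left(- \frac{1}{2334499}\right) \left(-646\right) 4025 + 667289} = \frac{1}{\frac{5200300}{2334499} + 667289} = \frac{1}{\frac{1557790703511}{2334499}} = \frac{2334499}{1557790703511}$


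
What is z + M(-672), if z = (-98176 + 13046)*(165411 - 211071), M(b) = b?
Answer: 3887035128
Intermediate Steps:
z = 3887035800 (z = -85130*(-45660) = 3887035800)
z + M(-672) = 3887035800 - 672 = 3887035128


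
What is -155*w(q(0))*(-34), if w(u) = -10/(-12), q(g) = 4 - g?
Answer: 13175/3 ≈ 4391.7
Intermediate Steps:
w(u) = ⅚ (w(u) = -10*(-1/12) = ⅚)
-155*w(q(0))*(-34) = -155*⅚*(-34) = -775/6*(-34) = 13175/3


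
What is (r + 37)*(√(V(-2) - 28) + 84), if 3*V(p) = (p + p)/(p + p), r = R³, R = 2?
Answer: 3780 + 15*I*√249 ≈ 3780.0 + 236.7*I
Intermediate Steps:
r = 8 (r = 2³ = 8)
V(p) = ⅓ (V(p) = ((p + p)/(p + p))/3 = ((2*p)/((2*p)))/3 = ((2*p)*(1/(2*p)))/3 = (⅓)*1 = ⅓)
(r + 37)*(√(V(-2) - 28) + 84) = (8 + 37)*(√(⅓ - 28) + 84) = 45*(√(-83/3) + 84) = 45*(I*√249/3 + 84) = 45*(84 + I*√249/3) = 3780 + 15*I*√249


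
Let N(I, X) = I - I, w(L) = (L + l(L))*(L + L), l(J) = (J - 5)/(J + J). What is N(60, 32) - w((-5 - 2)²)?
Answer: -4846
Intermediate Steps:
l(J) = (-5 + J)/(2*J) (l(J) = (-5 + J)/((2*J)) = (-5 + J)*(1/(2*J)) = (-5 + J)/(2*J))
w(L) = 2*L*(L + (-5 + L)/(2*L)) (w(L) = (L + (-5 + L)/(2*L))*(L + L) = (L + (-5 + L)/(2*L))*(2*L) = 2*L*(L + (-5 + L)/(2*L)))
N(I, X) = 0
N(60, 32) - w((-5 - 2)²) = 0 - (-5 + (-5 - 2)² + 2*((-5 - 2)²)²) = 0 - (-5 + (-7)² + 2*((-7)²)²) = 0 - (-5 + 49 + 2*49²) = 0 - (-5 + 49 + 2*2401) = 0 - (-5 + 49 + 4802) = 0 - 1*4846 = 0 - 4846 = -4846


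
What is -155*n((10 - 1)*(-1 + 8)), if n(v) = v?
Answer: -9765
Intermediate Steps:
-155*n((10 - 1)*(-1 + 8)) = -155*(10 - 1)*(-1 + 8) = -1395*7 = -155*63 = -9765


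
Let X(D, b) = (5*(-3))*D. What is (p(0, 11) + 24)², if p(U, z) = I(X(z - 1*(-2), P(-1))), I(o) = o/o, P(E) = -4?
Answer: 625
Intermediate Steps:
X(D, b) = -15*D
I(o) = 1
p(U, z) = 1
(p(0, 11) + 24)² = (1 + 24)² = 25² = 625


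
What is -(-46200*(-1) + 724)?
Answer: -46924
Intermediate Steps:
-(-46200*(-1) + 724) = -(-1400*(-33) + 724) = -(46200 + 724) = -1*46924 = -46924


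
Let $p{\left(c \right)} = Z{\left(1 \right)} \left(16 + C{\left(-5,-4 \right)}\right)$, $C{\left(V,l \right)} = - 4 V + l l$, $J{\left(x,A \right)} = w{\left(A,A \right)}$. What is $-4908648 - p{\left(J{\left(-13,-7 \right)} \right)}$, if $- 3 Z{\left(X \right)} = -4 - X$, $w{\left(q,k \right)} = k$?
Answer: $- \frac{14726204}{3} \approx -4.9087 \cdot 10^{6}$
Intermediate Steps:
$J{\left(x,A \right)} = A$
$Z{\left(X \right)} = \frac{4}{3} + \frac{X}{3}$ ($Z{\left(X \right)} = - \frac{-4 - X}{3} = \frac{4}{3} + \frac{X}{3}$)
$C{\left(V,l \right)} = l^{2} - 4 V$ ($C{\left(V,l \right)} = - 4 V + l^{2} = l^{2} - 4 V$)
$p{\left(c \right)} = \frac{260}{3}$ ($p{\left(c \right)} = \left(\frac{4}{3} + \frac{1}{3} \cdot 1\right) \left(16 + \left(\left(-4\right)^{2} - -20\right)\right) = \left(\frac{4}{3} + \frac{1}{3}\right) \left(16 + \left(16 + 20\right)\right) = \frac{5 \left(16 + 36\right)}{3} = \frac{5}{3} \cdot 52 = \frac{260}{3}$)
$-4908648 - p{\left(J{\left(-13,-7 \right)} \right)} = -4908648 - \frac{260}{3} = - \frac{14726204}{3}$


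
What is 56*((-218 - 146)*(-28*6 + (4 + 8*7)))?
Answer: 2201472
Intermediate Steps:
56*((-218 - 146)*(-28*6 + (4 + 8*7))) = 56*(-364*(-1*168 + (4 + 56))) = 56*(-364*(-168 + 60)) = 56*(-364*(-108)) = 56*39312 = 2201472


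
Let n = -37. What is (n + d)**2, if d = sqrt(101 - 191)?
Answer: 1279 - 222*I*sqrt(10) ≈ 1279.0 - 702.03*I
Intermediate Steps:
d = 3*I*sqrt(10) (d = sqrt(-90) = 3*I*sqrt(10) ≈ 9.4868*I)
(n + d)**2 = (-37 + 3*I*sqrt(10))**2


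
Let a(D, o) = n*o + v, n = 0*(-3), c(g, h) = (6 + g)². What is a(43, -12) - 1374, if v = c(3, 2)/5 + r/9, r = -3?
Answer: -20372/15 ≈ -1358.1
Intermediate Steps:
n = 0
v = 238/15 (v = (6 + 3)²/5 - 3/9 = 9²*(⅕) - 3*⅑ = 81*(⅕) - ⅓ = 81/5 - ⅓ = 238/15 ≈ 15.867)
a(D, o) = 238/15 (a(D, o) = 0*o + 238/15 = 0 + 238/15 = 238/15)
a(43, -12) - 1374 = 238/15 - 1374 = -20372/15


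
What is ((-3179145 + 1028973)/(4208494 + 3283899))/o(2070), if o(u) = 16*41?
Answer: -537543/1228752452 ≈ -0.00043747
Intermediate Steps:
o(u) = 656
((-3179145 + 1028973)/(4208494 + 3283899))/o(2070) = ((-3179145 + 1028973)/(4208494 + 3283899))/656 = -2150172/7492393*(1/656) = -2150172*1/7492393*(1/656) = -2150172/7492393*1/656 = -537543/1228752452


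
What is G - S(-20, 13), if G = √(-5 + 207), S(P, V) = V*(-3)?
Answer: 39 + √202 ≈ 53.213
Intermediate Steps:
S(P, V) = -3*V
G = √202 ≈ 14.213
G - S(-20, 13) = √202 - (-3)*13 = √202 - 1*(-39) = √202 + 39 = 39 + √202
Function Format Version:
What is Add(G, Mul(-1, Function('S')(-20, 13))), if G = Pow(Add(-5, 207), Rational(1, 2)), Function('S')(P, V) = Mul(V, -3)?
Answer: Add(39, Pow(202, Rational(1, 2))) ≈ 53.213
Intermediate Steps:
Function('S')(P, V) = Mul(-3, V)
G = Pow(202, Rational(1, 2)) ≈ 14.213
Add(G, Mul(-1, Function('S')(-20, 13))) = Add(Pow(202, Rational(1, 2)), Mul(-1, Mul(-3, 13))) = Add(Pow(202, Rational(1, 2)), Mul(-1, -39)) = Add(Pow(202, Rational(1, 2)), 39) = Add(39, Pow(202, Rational(1, 2)))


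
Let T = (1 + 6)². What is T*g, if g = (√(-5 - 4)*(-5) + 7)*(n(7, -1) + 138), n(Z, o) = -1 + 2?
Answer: 47677 - 102165*I ≈ 47677.0 - 1.0217e+5*I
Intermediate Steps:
n(Z, o) = 1
T = 49 (T = 7² = 49)
g = 973 - 2085*I (g = (√(-5 - 4)*(-5) + 7)*(1 + 138) = (√(-9)*(-5) + 7)*139 = ((3*I)*(-5) + 7)*139 = (-15*I + 7)*139 = (7 - 15*I)*139 = 973 - 2085*I ≈ 973.0 - 2085.0*I)
T*g = 49*(973 - 2085*I) = 47677 - 102165*I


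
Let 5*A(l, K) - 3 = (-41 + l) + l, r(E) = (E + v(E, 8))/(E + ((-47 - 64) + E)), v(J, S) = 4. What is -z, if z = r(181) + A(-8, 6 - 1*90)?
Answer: 12629/1255 ≈ 10.063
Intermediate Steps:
r(E) = (4 + E)/(-111 + 2*E) (r(E) = (E + 4)/(E + ((-47 - 64) + E)) = (4 + E)/(E + (-111 + E)) = (4 + E)/(-111 + 2*E))
A(l, K) = -38/5 + 2*l/5 (A(l, K) = ⅗ + ((-41 + l) + l)/5 = ⅗ + (-41 + 2*l)/5 = ⅗ + (-41/5 + 2*l/5) = -38/5 + 2*l/5)
z = -12629/1255 (z = (4 + 181)/(-111 + 2*181) + (-38/5 + (⅖)*(-8)) = 185/(-111 + 362) + (-38/5 - 16/5) = 185/251 - 54/5 = -12629/1255 ≈ -10.063)
-z = -1*(-12629/1255) = 12629/1255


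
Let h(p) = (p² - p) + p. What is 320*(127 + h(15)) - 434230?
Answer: -321590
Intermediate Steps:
h(p) = p²
320*(127 + h(15)) - 434230 = 320*(127 + 15²) - 434230 = 320*(127 + 225) - 434230 = 320*352 - 434230 = 112640 - 434230 = -321590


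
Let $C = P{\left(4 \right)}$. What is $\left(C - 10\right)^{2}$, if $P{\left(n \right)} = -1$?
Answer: $121$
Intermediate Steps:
$C = -1$
$\left(C - 10\right)^{2} = \left(-1 - 10\right)^{2} = \left(-11\right)^{2} = 121$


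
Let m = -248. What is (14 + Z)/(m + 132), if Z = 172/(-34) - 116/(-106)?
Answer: -4521/52258 ≈ -0.086513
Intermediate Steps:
Z = -3572/901 (Z = 172*(-1/34) - 116*(-1/106) = -86/17 + 58/53 = -3572/901 ≈ -3.9645)
(14 + Z)/(m + 132) = (14 - 3572/901)/(-248 + 132) = (9042/901)/(-116) = (9042/901)*(-1/116) = -4521/52258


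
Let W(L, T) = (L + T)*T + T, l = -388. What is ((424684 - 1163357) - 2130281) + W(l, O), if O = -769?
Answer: -1979990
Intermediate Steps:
W(L, T) = T + T*(L + T) (W(L, T) = T*(L + T) + T = T + T*(L + T))
((424684 - 1163357) - 2130281) + W(l, O) = ((424684 - 1163357) - 2130281) - 769*(1 - 388 - 769) = (-738673 - 2130281) - 769*(-1156) = -2868954 + 888964 = -1979990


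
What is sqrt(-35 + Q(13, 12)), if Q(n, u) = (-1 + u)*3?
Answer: I*sqrt(2) ≈ 1.4142*I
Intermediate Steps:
Q(n, u) = -3 + 3*u
sqrt(-35 + Q(13, 12)) = sqrt(-35 + (-3 + 3*12)) = sqrt(-35 + (-3 + 36)) = sqrt(-35 + 33) = sqrt(-2) = I*sqrt(2)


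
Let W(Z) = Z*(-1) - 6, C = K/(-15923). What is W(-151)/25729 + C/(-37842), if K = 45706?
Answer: 44273451872/7751609526507 ≈ 0.0057115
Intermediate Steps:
C = -45706/15923 (C = 45706/(-15923) = 45706*(-1/15923) = -45706/15923 ≈ -2.8704)
W(Z) = -6 - Z (W(Z) = -Z - 6 = -6 - Z)
W(-151)/25729 + C/(-37842) = (-6 - 1*(-151))/25729 - 45706/15923/(-37842) = (-6 + 151)*(1/25729) - 45706/15923*(-1/37842) = 145*(1/25729) + 22853/301279083 = 145/25729 + 22853/301279083 = 44273451872/7751609526507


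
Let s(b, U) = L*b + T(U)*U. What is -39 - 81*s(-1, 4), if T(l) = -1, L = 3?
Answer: 528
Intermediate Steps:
s(b, U) = -U + 3*b (s(b, U) = 3*b - U = -U + 3*b)
-39 - 81*s(-1, 4) = -39 - 81*(-1*4 + 3*(-1)) = -39 - 81*(-4 - 3) = -39 - 81*(-7) = -39 + 567 = 528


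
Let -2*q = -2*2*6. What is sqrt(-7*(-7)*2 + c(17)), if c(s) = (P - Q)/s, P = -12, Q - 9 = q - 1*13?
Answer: sqrt(27982)/17 ≈ 9.8399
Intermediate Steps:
q = 12 (q = -(-2*2)*6/2 = -(-2)*6 = -1/2*(-24) = 12)
Q = 8 (Q = 9 + (12 - 1*13) = 9 + (12 - 13) = 9 - 1 = 8)
c(s) = -20/s (c(s) = (-12 - 1*8)/s = (-12 - 8)/s = -20/s)
sqrt(-7*(-7)*2 + c(17)) = sqrt(-7*(-7)*2 - 20/17) = sqrt(49*2 - 20*1/17) = sqrt(98 - 20/17) = sqrt(1646/17) = sqrt(27982)/17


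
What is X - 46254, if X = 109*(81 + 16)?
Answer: -35681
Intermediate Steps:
X = 10573 (X = 109*97 = 10573)
X - 46254 = 10573 - 46254 = -35681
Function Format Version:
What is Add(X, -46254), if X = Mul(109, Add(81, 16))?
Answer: -35681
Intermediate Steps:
X = 10573 (X = Mul(109, 97) = 10573)
Add(X, -46254) = Add(10573, -46254) = -35681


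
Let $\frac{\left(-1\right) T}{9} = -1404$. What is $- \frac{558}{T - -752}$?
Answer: $- \frac{279}{6694} \approx -0.041679$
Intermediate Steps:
$T = 12636$ ($T = \left(-9\right) \left(-1404\right) = 12636$)
$- \frac{558}{T - -752} = - \frac{558}{12636 - -752} = - \frac{558}{12636 + 752} = - \frac{558}{13388} = \left(-558\right) \frac{1}{13388} = - \frac{279}{6694}$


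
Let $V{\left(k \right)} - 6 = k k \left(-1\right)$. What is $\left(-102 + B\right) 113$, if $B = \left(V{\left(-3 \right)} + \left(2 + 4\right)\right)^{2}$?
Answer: $-10509$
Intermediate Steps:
$V{\left(k \right)} = 6 - k^{2}$ ($V{\left(k \right)} = 6 + k k \left(-1\right) = 6 + k^{2} \left(-1\right) = 6 - k^{2}$)
$B = 9$ ($B = \left(\left(6 - \left(-3\right)^{2}\right) + \left(2 + 4\right)\right)^{2} = \left(\left(6 - 9\right) + 6\right)^{2} = \left(-3 + 6\right)^{2} = 3^{2} = 9$)
$\left(-102 + B\right) 113 = \left(-102 + 9\right) 113 = \left(-93\right) 113 = -10509$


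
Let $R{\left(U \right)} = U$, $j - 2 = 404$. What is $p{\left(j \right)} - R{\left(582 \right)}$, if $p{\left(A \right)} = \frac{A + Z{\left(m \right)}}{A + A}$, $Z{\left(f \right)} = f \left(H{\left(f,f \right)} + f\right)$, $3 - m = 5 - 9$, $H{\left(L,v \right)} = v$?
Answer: $- \frac{16860}{29} \approx -581.38$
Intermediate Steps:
$j = 406$ ($j = 2 + 404 = 406$)
$m = 7$ ($m = 3 - \left(5 - 9\right) = 3 - -4 = 3 + 4 = 7$)
$Z{\left(f \right)} = 2 f^{2}$ ($Z{\left(f \right)} = f \left(f + f\right) = f 2 f = 2 f^{2}$)
$p{\left(A \right)} = \frac{98 + A}{2 A}$ ($p{\left(A \right)} = \frac{A + 2 \cdot 7^{2}}{A + A} = \frac{A + 2 \cdot 49}{2 A} = \left(A + 98\right) \frac{1}{2 A} = \left(98 + A\right) \frac{1}{2 A} = \frac{98 + A}{2 A}$)
$p{\left(j \right)} - R{\left(582 \right)} = \frac{98 + 406}{2 \cdot 406} - 582 = \frac{1}{2} \cdot \frac{1}{406} \cdot 504 - 582 = \frac{18}{29} - 582 = - \frac{16860}{29}$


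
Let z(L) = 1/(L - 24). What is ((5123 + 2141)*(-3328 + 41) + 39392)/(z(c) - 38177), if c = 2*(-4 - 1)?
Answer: 270156928/432673 ≈ 624.39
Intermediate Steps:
c = -10 (c = 2*(-5) = -10)
z(L) = 1/(-24 + L)
((5123 + 2141)*(-3328 + 41) + 39392)/(z(c) - 38177) = ((5123 + 2141)*(-3328 + 41) + 39392)/(1/(-24 - 10) - 38177) = (7264*(-3287) + 39392)/(1/(-34) - 38177) = (-23876768 + 39392)/(-1/34 - 38177) = -23837376/(-1298019/34) = -23837376*(-34/1298019) = 270156928/432673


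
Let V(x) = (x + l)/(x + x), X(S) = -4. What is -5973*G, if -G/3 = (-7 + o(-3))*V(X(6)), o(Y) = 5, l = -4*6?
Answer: -125433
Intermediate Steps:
l = -24
V(x) = (-24 + x)/(2*x) (V(x) = (x - 24)/(x + x) = (-24 + x)/((2*x)) = (-24 + x)*(1/(2*x)) = (-24 + x)/(2*x))
G = 21 (G = -3*(-7 + 5)*(½)*(-24 - 4)/(-4) = -(-6)*(½)*(-¼)*(-28) = -(-6)*7/2 = -3*(-7) = 21)
-5973*G = -5973*21 = -125433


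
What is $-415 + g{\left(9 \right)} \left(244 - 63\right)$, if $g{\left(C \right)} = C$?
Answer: $1214$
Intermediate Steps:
$-415 + g{\left(9 \right)} \left(244 - 63\right) = -415 + 9 \left(244 - 63\right) = -415 + 9 \cdot 181 = -415 + 1629 = 1214$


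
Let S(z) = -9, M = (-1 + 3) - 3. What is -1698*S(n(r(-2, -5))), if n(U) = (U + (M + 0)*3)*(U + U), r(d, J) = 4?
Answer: 15282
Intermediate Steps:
M = -1 (M = 2 - 3 = -1)
n(U) = 2*U*(-3 + U) (n(U) = (U + (-1 + 0)*3)*(U + U) = (U - 1*3)*(2*U) = (U - 3)*(2*U) = (-3 + U)*(2*U) = 2*U*(-3 + U))
-1698*S(n(r(-2, -5))) = -1698*(-9) = 15282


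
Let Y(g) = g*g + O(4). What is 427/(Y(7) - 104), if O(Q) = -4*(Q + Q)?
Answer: -427/87 ≈ -4.9080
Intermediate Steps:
O(Q) = -8*Q
Y(g) = -32 + g**2 (Y(g) = g*g - 8*4 = g**2 - 32 = -32 + g**2)
427/(Y(7) - 104) = 427/((-32 + 7**2) - 104) = 427/((-32 + 49) - 104) = 427/(17 - 104) = 427/(-87) = -1/87*427 = -427/87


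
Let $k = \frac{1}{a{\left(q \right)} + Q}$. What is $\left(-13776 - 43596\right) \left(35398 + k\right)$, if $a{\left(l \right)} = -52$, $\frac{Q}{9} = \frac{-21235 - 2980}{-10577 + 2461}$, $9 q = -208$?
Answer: $- \frac{414490754636280}{204097} \approx -2.0309 \cdot 10^{9}$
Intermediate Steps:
$q = - \frac{208}{9}$ ($q = \frac{1}{9} \left(-208\right) = - \frac{208}{9} \approx -23.111$)
$Q = \frac{217935}{8116}$ ($Q = 9 \frac{-21235 - 2980}{-10577 + 2461} = 9 \left(- \frac{24215}{-8116}\right) = 9 \left(\left(-24215\right) \left(- \frac{1}{8116}\right)\right) = 9 \cdot \frac{24215}{8116} = \frac{217935}{8116} \approx 26.853$)
$k = - \frac{8116}{204097}$ ($k = \frac{1}{-52 + \frac{217935}{8116}} = \frac{1}{- \frac{204097}{8116}} = - \frac{8116}{204097} \approx -0.039765$)
$\left(-13776 - 43596\right) \left(35398 + k\right) = \left(-13776 - 43596\right) \left(35398 - \frac{8116}{204097}\right) = \left(-57372\right) \frac{7224617490}{204097} = - \frac{414490754636280}{204097}$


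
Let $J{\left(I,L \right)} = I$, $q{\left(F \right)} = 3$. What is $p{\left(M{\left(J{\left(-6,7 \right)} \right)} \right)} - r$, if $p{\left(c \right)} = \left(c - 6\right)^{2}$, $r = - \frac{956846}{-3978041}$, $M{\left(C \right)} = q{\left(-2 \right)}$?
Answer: $\frac{34845523}{3978041} \approx 8.7595$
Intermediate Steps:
$M{\left(C \right)} = 3$
$r = \frac{956846}{3978041}$ ($r = \left(-956846\right) \left(- \frac{1}{3978041}\right) = \frac{956846}{3978041} \approx 0.24053$)
$p{\left(c \right)} = \left(-6 + c\right)^{2}$
$p{\left(M{\left(J{\left(-6,7 \right)} \right)} \right)} - r = \left(-6 + 3\right)^{2} - \frac{956846}{3978041} = \left(-3\right)^{2} - \frac{956846}{3978041} = 9 - \frac{956846}{3978041} = \frac{34845523}{3978041}$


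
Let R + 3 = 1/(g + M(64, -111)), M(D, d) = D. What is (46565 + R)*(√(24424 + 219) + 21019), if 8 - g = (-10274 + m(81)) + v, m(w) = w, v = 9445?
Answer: 802523096979/820 + 38180841*√24643/820 ≈ 9.8600e+8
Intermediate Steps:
g = 756 (g = 8 - ((-10274 + 81) + 9445) = 8 - (-10193 + 9445) = 8 - 1*(-748) = 8 + 748 = 756)
R = -2459/820 (R = -3 + 1/(756 + 64) = -3 + 1/820 = -2459/820 ≈ -2.9988)
(46565 + R)*(√(24424 + 219) + 21019) = (46565 - 2459/820)*(√(24424 + 219) + 21019) = 38180841*(√24643 + 21019)/820 = 38180841*(21019 + √24643)/820 = 802523096979/820 + 38180841*√24643/820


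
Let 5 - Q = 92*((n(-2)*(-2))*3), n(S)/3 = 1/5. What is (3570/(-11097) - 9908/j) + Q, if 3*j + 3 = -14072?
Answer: 17596923311/52063425 ≈ 337.99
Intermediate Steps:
j = -14075/3 (j = -1 + (⅓)*(-14072) = -1 - 14072/3 = -14075/3 ≈ -4691.7)
n(S) = ⅗ (n(S) = 3/5 = 3*(⅕) = ⅗)
Q = 1681/5 (Q = 5 - 92*((⅗)*(-2))*3 = 5 - 92*(-6/5*3) = 5 - 92*(-18)/5 = 5 - 1*(-1656/5) = 5 + 1656/5 = 1681/5 ≈ 336.20)
(3570/(-11097) - 9908/j) + Q = (3570/(-11097) - 9908/(-14075/3)) + 1681/5 = (3570*(-1/11097) - 9908*(-3/14075)) + 1681/5 = (-1190/3699 + 29724/14075) + 1681/5 = 93199826/52063425 + 1681/5 = 17596923311/52063425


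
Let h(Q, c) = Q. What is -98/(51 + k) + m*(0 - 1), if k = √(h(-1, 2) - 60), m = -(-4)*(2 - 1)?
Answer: 2*(-2*√61 + 151*I)/(√61 - 51*I) ≈ -5.8775 + 0.28753*I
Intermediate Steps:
m = 4 (m = -(-4) = -1*(-4) = 4)
k = I*√61 (k = √(-1 - 60) = √(-61) = I*√61 ≈ 7.8102*I)
-98/(51 + k) + m*(0 - 1) = -98/(51 + I*√61) + 4*(0 - 1) = -98/(51 + I*√61) + 4*(-1) = -98/(51 + I*√61) - 4 = -4 - 98/(51 + I*√61)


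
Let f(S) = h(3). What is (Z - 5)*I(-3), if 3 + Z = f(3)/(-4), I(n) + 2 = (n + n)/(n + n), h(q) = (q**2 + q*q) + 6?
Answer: 14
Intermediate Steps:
h(q) = 6 + 2*q**2 (h(q) = (q**2 + q**2) + 6 = 2*q**2 + 6 = 6 + 2*q**2)
f(S) = 24 (f(S) = 6 + 2*3**2 = 6 + 2*9 = 6 + 18 = 24)
I(n) = -1 (I(n) = -2 + (n + n)/(n + n) = -2 + (2*n)/((2*n)) = -2 + (2*n)*(1/(2*n)) = -2 + 1 = -1)
Z = -9 (Z = -3 + 24/(-4) = -3 + 24*(-1/4) = -3 - 6 = -9)
(Z - 5)*I(-3) = (-9 - 5)*(-1) = -14*(-1) = 14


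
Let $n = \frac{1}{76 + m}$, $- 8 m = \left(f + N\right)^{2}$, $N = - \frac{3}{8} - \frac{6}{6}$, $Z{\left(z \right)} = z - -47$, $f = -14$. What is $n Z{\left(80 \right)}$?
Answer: $\frac{65024}{23783} \approx 2.7341$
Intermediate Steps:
$Z{\left(z \right)} = 47 + z$ ($Z{\left(z \right)} = z + 47 = 47 + z$)
$N = - \frac{11}{8}$ ($N = \left(-3\right) \frac{1}{8} - 1 = - \frac{3}{8} - 1 = - \frac{11}{8} \approx -1.375$)
$m = - \frac{15129}{512}$ ($m = - \frac{\left(-14 - \frac{11}{8}\right)^{2}}{8} = - \frac{\left(- \frac{123}{8}\right)^{2}}{8} = \left(- \frac{1}{8}\right) \frac{15129}{64} = - \frac{15129}{512} \approx -29.549$)
$n = \frac{512}{23783}$ ($n = \frac{1}{76 - \frac{15129}{512}} = \frac{1}{\frac{23783}{512}} = \frac{512}{23783} \approx 0.021528$)
$n Z{\left(80 \right)} = \frac{512 \left(47 + 80\right)}{23783} = \frac{512}{23783} \cdot 127 = \frac{65024}{23783}$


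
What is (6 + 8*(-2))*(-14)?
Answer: 140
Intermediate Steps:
(6 + 8*(-2))*(-14) = (6 - 16)*(-14) = -10*(-14) = 140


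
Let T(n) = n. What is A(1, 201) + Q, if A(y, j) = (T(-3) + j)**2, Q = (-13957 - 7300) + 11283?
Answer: 29230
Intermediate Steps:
Q = -9974 (Q = -21257 + 11283 = -9974)
A(y, j) = (-3 + j)**2
A(1, 201) + Q = (-3 + 201)**2 - 9974 = 198**2 - 9974 = 39204 - 9974 = 29230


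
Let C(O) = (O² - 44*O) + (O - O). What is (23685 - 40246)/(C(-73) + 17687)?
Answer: -16561/26228 ≈ -0.63142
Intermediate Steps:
C(O) = O² - 44*O (C(O) = (O² - 44*O) + 0 = O² - 44*O)
(23685 - 40246)/(C(-73) + 17687) = (23685 - 40246)/(-73*(-44 - 73) + 17687) = -16561/(-73*(-117) + 17687) = -16561/(8541 + 17687) = -16561/26228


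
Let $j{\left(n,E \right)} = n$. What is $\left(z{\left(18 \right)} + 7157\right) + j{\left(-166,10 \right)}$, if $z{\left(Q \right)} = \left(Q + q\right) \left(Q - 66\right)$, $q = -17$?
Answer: $6943$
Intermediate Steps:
$z{\left(Q \right)} = \left(-66 + Q\right) \left(-17 + Q\right)$ ($z{\left(Q \right)} = \left(Q - 17\right) \left(Q - 66\right) = \left(-17 + Q\right) \left(-66 + Q\right) = \left(-66 + Q\right) \left(-17 + Q\right)$)
$\left(z{\left(18 \right)} + 7157\right) + j{\left(-166,10 \right)} = \left(\left(1122 + 18^{2} - 1494\right) + 7157\right) - 166 = \left(\left(1122 + 324 - 1494\right) + 7157\right) - 166 = \left(-48 + 7157\right) - 166 = 7109 - 166 = 6943$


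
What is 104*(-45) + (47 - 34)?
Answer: -4667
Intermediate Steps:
104*(-45) + (47 - 34) = -4680 + 13 = -4667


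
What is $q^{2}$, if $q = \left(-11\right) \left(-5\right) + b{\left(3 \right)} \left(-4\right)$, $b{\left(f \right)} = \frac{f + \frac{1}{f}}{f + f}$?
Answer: $\frac{225625}{81} \approx 2785.5$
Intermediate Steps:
$b{\left(f \right)} = \frac{f + \frac{1}{f}}{2 f}$
$q = \frac{475}{9}$ ($q = \left(-11\right) \left(-5\right) + \frac{1 + 3^{2}}{2 \cdot 9} \left(-4\right) = 55 + \frac{1}{2} \cdot \frac{1}{9} \left(1 + 9\right) \left(-4\right) = 55 + \frac{1}{2} \cdot \frac{1}{9} \cdot 10 \left(-4\right) = 55 + \frac{5}{9} \left(-4\right) = 55 - \frac{20}{9} = \frac{475}{9} \approx 52.778$)
$q^{2} = \left(\frac{475}{9}\right)^{2} = \frac{225625}{81}$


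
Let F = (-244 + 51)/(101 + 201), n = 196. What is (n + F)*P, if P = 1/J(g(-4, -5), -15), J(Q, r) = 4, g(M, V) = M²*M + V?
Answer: 58999/1208 ≈ 48.840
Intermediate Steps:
g(M, V) = V + M³ (g(M, V) = M³ + V = V + M³)
F = -193/302 ≈ -0.63907
P = ¼ (P = 1/4 = ¼ ≈ 0.25000)
(n + F)*P = (196 - 193/302)*(¼) = (58999/302)*(¼) = 58999/1208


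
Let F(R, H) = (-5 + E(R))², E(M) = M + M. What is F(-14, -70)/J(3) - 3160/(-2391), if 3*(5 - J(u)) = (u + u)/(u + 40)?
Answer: 37545479/169761 ≈ 221.17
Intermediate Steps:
E(M) = 2*M
J(u) = 5 - 2*u/(3*(40 + u)) (J(u) = 5 - (u + u)/(3*(u + 40)) = 5 - 2*u/(3*(40 + u)))
F(R, H) = (-5 + 2*R)²
F(-14, -70)/J(3) - 3160/(-2391) = (-5 + 2*(-14))²/(((600 + 13*3)/(3*(40 + 3)))) - 3160/(-2391) = (-5 - 28)²/(((⅓)*(600 + 39)/43)) - 3160*(-1/2391) = (-33)²/(((⅓)*(1/43)*639)) + 3160/2391 = 1089/(213/43) + 3160/2391 = 1089*(43/213) + 3160/2391 = 15609/71 + 3160/2391 = 37545479/169761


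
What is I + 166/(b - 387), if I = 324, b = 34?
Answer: 114206/353 ≈ 323.53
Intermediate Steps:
I + 166/(b - 387) = 324 + 166/(34 - 387) = 324 + 166/(-353) = 324 + 166*(-1/353) = 324 - 166/353 = 114206/353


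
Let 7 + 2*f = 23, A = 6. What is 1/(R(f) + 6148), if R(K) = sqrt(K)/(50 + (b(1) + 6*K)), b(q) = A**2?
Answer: 13799186/84837395527 - 67*sqrt(2)/169674791054 ≈ 0.00016265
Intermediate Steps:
b(q) = 36 (b(q) = 6**2 = 36)
f = 8 (f = -7/2 + (1/2)*23 = -7/2 + 23/2 = 8)
R(K) = sqrt(K)/(86 + 6*K) (R(K) = sqrt(K)/(50 + (36 + 6*K)) = sqrt(K)/(86 + 6*K))
1/(R(f) + 6148) = 1/(sqrt(8)/(2*(43 + 3*8)) + 6148) = 1/((2*sqrt(2))/(2*(43 + 24)) + 6148) = 1/((1/2)*(2*sqrt(2))/67 + 6148) = 1/((1/2)*(2*sqrt(2))*(1/67) + 6148) = 1/(sqrt(2)/67 + 6148) = 1/(6148 + sqrt(2)/67)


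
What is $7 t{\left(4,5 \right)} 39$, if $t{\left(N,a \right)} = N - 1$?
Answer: $819$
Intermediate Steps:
$t{\left(N,a \right)} = -1 + N$
$7 t{\left(4,5 \right)} 39 = 7 \left(-1 + 4\right) 39 = 7 \cdot 3 \cdot 39 = 21 \cdot 39 = 819$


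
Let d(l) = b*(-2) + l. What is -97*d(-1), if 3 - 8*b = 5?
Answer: 97/2 ≈ 48.500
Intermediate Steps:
b = -¼ (b = 3/8 - ⅛*5 = 3/8 - 5/8 = -¼ ≈ -0.25000)
d(l) = ½ + l (d(l) = -¼*(-2) + l = ½ + l)
-97*d(-1) = -97*(½ - 1) = -97*(-½) = 97/2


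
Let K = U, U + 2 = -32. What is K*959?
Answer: -32606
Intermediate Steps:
U = -34 (U = -2 - 32 = -34)
K = -34
K*959 = -34*959 = -32606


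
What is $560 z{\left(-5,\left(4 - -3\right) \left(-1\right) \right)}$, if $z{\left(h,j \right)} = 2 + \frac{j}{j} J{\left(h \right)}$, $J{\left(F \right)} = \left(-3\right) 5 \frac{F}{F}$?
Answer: $-7280$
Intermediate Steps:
$J{\left(F \right)} = -15$ ($J{\left(F \right)} = \left(-15\right) 1 = -15$)
$z{\left(h,j \right)} = -13$ ($z{\left(h,j \right)} = 2 + \frac{j}{j} \left(-15\right) = 2 + 1 \left(-15\right) = 2 - 15 = -13$)
$560 z{\left(-5,\left(4 - -3\right) \left(-1\right) \right)} = 560 \left(-13\right) = -7280$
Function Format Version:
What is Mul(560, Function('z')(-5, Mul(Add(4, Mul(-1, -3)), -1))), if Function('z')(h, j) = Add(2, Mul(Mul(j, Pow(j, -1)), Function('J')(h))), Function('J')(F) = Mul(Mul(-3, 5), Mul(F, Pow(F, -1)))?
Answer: -7280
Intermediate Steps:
Function('J')(F) = -15 (Function('J')(F) = Mul(-15, 1) = -15)
Function('z')(h, j) = -13 (Function('z')(h, j) = Add(2, Mul(Mul(j, Pow(j, -1)), -15)) = Add(2, Mul(1, -15)) = Add(2, -15) = -13)
Mul(560, Function('z')(-5, Mul(Add(4, Mul(-1, -3)), -1))) = Mul(560, -13) = -7280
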